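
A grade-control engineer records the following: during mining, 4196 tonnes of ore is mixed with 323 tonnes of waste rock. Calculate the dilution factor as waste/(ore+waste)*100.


7.1476%

Total material = ore + waste
= 4196 + 323 = 4519 tonnes
Dilution = waste / total * 100
= 323 / 4519 * 100
= 0.07147599026 * 100
= 7.1476%


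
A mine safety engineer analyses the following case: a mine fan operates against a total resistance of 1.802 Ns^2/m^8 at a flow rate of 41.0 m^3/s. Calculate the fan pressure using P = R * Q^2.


3029.162 Pa

Compute Q^2:
Q^2 = 41.0^2 = 1681.0
Compute pressure:
P = R * Q^2 = 1.802 * 1681.0
= 3029.162 Pa


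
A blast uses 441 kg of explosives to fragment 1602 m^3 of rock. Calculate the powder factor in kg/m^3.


Powder factor = explosive mass / rock volume
= 441 / 1602
= 0.2753 kg/m^3

0.2753 kg/m^3


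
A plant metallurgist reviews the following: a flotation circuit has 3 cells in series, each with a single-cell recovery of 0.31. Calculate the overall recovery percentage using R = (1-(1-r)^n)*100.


67.1491%

Complement of single-cell recovery:
1 - r = 1 - 0.31 = 0.69
Raise to power n:
(1 - r)^3 = 0.69^3 = 0.328509
Overall recovery:
R = (1 - 0.328509) * 100
= 67.1491%


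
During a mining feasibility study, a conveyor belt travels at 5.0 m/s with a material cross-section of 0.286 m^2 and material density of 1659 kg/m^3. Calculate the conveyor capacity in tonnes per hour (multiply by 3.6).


Volumetric flow = speed * area
= 5.0 * 0.286 = 1.43 m^3/s
Mass flow = volumetric * density
= 1.43 * 1659 = 2372.37 kg/s
Convert to t/h: multiply by 3.6
Capacity = 2372.37 * 3.6
= 8540.532 t/h

8540.532 t/h


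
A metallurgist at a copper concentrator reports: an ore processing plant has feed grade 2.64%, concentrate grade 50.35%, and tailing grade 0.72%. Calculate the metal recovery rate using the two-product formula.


73.7824%

Using the two-product formula:
R = 100 * c * (f - t) / (f * (c - t))
Numerator = 100 * 50.35 * (2.64 - 0.72)
= 100 * 50.35 * 1.92
= 9667.2
Denominator = 2.64 * (50.35 - 0.72)
= 2.64 * 49.63
= 131.0232
R = 9667.2 / 131.0232
= 73.7824%


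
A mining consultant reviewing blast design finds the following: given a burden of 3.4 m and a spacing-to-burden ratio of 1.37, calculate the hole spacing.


4.658 m

Spacing = burden * ratio
= 3.4 * 1.37
= 4.658 m


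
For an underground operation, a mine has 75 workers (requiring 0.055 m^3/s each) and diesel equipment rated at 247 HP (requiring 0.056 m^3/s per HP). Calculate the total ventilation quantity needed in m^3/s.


Airflow for workers:
Q_people = 75 * 0.055 = 4.125 m^3/s
Airflow for diesel equipment:
Q_diesel = 247 * 0.056 = 13.832 m^3/s
Total ventilation:
Q_total = 4.125 + 13.832
= 17.957 m^3/s

17.957 m^3/s


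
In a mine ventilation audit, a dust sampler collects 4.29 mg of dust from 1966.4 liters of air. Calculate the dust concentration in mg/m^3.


2.1817 mg/m^3

Convert liters to m^3: 1 m^3 = 1000 L
Concentration = mass / volume * 1000
= 4.29 / 1966.4 * 1000
= 0.002181651749 * 1000
= 2.1817 mg/m^3


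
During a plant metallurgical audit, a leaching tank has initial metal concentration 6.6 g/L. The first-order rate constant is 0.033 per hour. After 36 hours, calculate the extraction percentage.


69.517%

Compute the exponent:
-k * t = -0.033 * 36 = -1.188
Remaining concentration:
C = 6.6 * exp(-1.188)
= 6.6 * 0.3048303154
= 2.011880082 g/L
Extracted = 6.6 - 2.011880082 = 4.588119918 g/L
Extraction % = 4.588119918 / 6.6 * 100
= 69.517%


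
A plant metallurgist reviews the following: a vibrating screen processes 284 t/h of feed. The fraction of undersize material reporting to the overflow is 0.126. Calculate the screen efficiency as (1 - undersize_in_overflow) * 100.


Screen efficiency = (1 - fraction of undersize in overflow) * 100
= (1 - 0.126) * 100
= 0.874 * 100
= 87.4%

87.4%


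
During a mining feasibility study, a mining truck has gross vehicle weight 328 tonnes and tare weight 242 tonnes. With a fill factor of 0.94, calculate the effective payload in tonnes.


80.84 tonnes

Maximum payload = gross - tare
= 328 - 242 = 86 tonnes
Effective payload = max payload * fill factor
= 86 * 0.94
= 80.84 tonnes


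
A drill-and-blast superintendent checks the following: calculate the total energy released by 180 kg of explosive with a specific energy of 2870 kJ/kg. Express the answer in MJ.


Energy = mass * specific_energy / 1000
= 180 * 2870 / 1000
= 516600 / 1000
= 516.6 MJ

516.6 MJ


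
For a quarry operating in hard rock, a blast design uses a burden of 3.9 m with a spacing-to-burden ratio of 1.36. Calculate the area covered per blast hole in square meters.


20.6856 m^2

First, find the spacing:
Spacing = burden * ratio = 3.9 * 1.36
= 5.304 m
Then, calculate the area:
Area = burden * spacing = 3.9 * 5.304
= 20.6856 m^2


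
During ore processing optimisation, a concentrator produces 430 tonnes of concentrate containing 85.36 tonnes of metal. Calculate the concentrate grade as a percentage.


19.8512%

Grade = (metal in concentrate / concentrate mass) * 100
= (85.36 / 430) * 100
= 0.1985116279 * 100
= 19.8512%


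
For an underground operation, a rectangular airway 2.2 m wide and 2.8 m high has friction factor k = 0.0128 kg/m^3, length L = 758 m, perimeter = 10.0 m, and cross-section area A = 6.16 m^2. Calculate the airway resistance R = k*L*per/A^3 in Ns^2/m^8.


0.4151 Ns^2/m^8

Compute the numerator:
k * L * per = 0.0128 * 758 * 10.0
= 97.024
Compute the denominator:
A^3 = 6.16^3 = 233.744896
Resistance:
R = 97.024 / 233.744896
= 0.4151 Ns^2/m^8


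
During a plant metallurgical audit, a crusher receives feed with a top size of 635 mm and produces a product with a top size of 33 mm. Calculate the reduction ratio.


Reduction ratio = feed size / product size
= 635 / 33
= 19.2424

19.2424


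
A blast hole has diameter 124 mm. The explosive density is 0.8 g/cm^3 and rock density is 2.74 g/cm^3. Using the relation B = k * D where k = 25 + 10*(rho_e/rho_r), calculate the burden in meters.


First, compute k:
rho_e / rho_r = 0.8 / 2.74 = 0.2919708029
k = 25 + 10 * 0.2919708029 = 27.91970803
Then, compute burden:
B = k * D / 1000 = 27.91970803 * 124 / 1000
= 3462.043796 / 1000
= 3.462 m

3.462 m


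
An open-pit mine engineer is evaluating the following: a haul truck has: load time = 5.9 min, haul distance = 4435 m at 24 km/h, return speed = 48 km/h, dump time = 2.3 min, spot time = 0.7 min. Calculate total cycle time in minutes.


25.5313 min

Convert haul speed to m/min: 24 * 1000/60 = 400 m/min
Haul time = 4435 / 400 = 11.0875 min
Convert return speed to m/min: 48 * 1000/60 = 800 m/min
Return time = 4435 / 800 = 5.54375 min
Total cycle time:
= 5.9 + 11.0875 + 2.3 + 5.54375 + 0.7
= 25.5313 min


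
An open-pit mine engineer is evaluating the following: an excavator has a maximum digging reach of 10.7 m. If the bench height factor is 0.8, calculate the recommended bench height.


8.56 m

Bench height = reach * factor
= 10.7 * 0.8
= 8.56 m


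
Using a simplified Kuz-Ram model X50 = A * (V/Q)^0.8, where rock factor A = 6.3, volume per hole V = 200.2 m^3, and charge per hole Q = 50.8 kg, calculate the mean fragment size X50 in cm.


18.8721 cm

Compute V/Q:
V/Q = 200.2 / 50.8 = 3.940944882
Raise to the power 0.8:
(V/Q)^0.8 = 3.940944882^0.8 = 2.995575629
Multiply by A:
X50 = 6.3 * 2.995575629
= 18.8721 cm


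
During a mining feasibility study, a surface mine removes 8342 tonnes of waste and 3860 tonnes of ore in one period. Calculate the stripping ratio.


Stripping ratio = waste tonnage / ore tonnage
= 8342 / 3860
= 2.1611

2.1611


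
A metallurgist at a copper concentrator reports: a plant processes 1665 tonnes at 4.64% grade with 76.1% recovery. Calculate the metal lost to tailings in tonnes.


18.4642 tonnes

Total metal in feed:
= 1665 * 4.64 / 100 = 77.256 tonnes
Metal recovered:
= 77.256 * 76.1 / 100 = 58.791816 tonnes
Metal lost to tailings:
= 77.256 - 58.791816
= 18.4642 tonnes


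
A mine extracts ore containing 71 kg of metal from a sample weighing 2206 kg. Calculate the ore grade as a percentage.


Ore grade = (metal mass / ore mass) * 100
= (71 / 2206) * 100
= 0.03218495014 * 100
= 3.2185%

3.2185%


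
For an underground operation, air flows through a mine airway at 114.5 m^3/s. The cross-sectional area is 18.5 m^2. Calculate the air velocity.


6.1892 m/s

Velocity = flow rate / cross-sectional area
= 114.5 / 18.5
= 6.1892 m/s


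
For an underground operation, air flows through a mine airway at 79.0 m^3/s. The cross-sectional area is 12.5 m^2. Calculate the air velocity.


6.32 m/s

Velocity = flow rate / cross-sectional area
= 79.0 / 12.5
= 6.32 m/s


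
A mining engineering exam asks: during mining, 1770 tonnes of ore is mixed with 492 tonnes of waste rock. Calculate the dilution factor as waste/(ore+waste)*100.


Total material = ore + waste
= 1770 + 492 = 2262 tonnes
Dilution = waste / total * 100
= 492 / 2262 * 100
= 0.2175066313 * 100
= 21.7507%

21.7507%


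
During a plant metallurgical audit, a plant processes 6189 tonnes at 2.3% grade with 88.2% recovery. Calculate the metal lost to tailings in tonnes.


Total metal in feed:
= 6189 * 2.3 / 100 = 142.347 tonnes
Metal recovered:
= 142.347 * 88.2 / 100 = 125.550054 tonnes
Metal lost to tailings:
= 142.347 - 125.550054
= 16.7969 tonnes

16.7969 tonnes


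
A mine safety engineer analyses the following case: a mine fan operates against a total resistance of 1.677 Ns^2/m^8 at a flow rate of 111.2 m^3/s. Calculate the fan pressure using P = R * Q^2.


20736.8429 Pa

Compute Q^2:
Q^2 = 111.2^2 = 12365.44
Compute pressure:
P = R * Q^2 = 1.677 * 12365.44
= 20736.8429 Pa


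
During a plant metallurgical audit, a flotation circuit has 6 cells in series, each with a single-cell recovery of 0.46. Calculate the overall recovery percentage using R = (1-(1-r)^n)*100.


97.5205%

Complement of single-cell recovery:
1 - r = 1 - 0.46 = 0.54
Raise to power n:
(1 - r)^6 = 0.54^6 = 0.0247949113
Overall recovery:
R = (1 - 0.0247949113) * 100
= 97.5205%


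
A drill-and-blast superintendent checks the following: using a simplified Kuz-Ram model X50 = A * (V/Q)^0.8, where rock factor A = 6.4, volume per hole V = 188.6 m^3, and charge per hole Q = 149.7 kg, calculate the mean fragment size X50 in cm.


Compute V/Q:
V/Q = 188.6 / 149.7 = 1.259853039
Raise to the power 0.8:
(V/Q)^0.8 = 1.259853039^0.8 = 1.202973084
Multiply by A:
X50 = 6.4 * 1.202973084
= 7.699 cm

7.699 cm


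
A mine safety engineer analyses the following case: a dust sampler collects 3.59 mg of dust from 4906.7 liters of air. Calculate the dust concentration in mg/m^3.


Convert liters to m^3: 1 m^3 = 1000 L
Concentration = mass / volume * 1000
= 3.59 / 4906.7 * 1000
= 0.0007316526382 * 1000
= 0.7317 mg/m^3

0.7317 mg/m^3


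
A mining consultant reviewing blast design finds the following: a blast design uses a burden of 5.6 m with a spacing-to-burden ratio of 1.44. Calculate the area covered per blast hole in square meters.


45.1584 m^2

First, find the spacing:
Spacing = burden * ratio = 5.6 * 1.44
= 8.064 m
Then, calculate the area:
Area = burden * spacing = 5.6 * 8.064
= 45.1584 m^2


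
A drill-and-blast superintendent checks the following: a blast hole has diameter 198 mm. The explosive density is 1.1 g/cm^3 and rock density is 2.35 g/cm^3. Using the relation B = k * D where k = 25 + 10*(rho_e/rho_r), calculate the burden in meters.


5.8768 m

First, compute k:
rho_e / rho_r = 1.1 / 2.35 = 0.4680851064
k = 25 + 10 * 0.4680851064 = 29.68085106
Then, compute burden:
B = k * D / 1000 = 29.68085106 * 198 / 1000
= 5876.808511 / 1000
= 5.8768 m


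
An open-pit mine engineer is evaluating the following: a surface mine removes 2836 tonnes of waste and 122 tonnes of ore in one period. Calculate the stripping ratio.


Stripping ratio = waste tonnage / ore tonnage
= 2836 / 122
= 23.2459

23.2459


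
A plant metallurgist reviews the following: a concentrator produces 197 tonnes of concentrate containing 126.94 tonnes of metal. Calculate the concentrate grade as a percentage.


64.4365%

Grade = (metal in concentrate / concentrate mass) * 100
= (126.94 / 197) * 100
= 0.6443654822 * 100
= 64.4365%


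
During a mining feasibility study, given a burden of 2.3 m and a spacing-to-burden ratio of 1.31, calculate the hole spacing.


Spacing = burden * ratio
= 2.3 * 1.31
= 3.013 m

3.013 m


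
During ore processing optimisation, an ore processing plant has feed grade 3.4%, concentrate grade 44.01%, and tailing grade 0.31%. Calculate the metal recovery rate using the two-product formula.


91.5271%

Using the two-product formula:
R = 100 * c * (f - t) / (f * (c - t))
Numerator = 100 * 44.01 * (3.4 - 0.31)
= 100 * 44.01 * 3.09
= 13599.09
Denominator = 3.4 * (44.01 - 0.31)
= 3.4 * 43.7
= 148.58
R = 13599.09 / 148.58
= 91.5271%


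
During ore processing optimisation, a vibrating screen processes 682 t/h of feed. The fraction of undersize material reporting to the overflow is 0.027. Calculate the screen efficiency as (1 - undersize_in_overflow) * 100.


97.3%

Screen efficiency = (1 - fraction of undersize in overflow) * 100
= (1 - 0.027) * 100
= 0.973 * 100
= 97.3%


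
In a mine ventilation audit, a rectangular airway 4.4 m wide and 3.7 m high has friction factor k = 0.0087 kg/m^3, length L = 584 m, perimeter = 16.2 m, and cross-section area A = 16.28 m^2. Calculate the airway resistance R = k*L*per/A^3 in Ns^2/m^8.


0.0191 Ns^2/m^8

Compute the numerator:
k * L * per = 0.0087 * 584 * 16.2
= 82.30896
Compute the denominator:
A^3 = 16.28^3 = 4314.825152
Resistance:
R = 82.30896 / 4314.825152
= 0.0191 Ns^2/m^8


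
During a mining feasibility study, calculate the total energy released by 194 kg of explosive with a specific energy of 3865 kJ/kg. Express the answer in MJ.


749.81 MJ

Energy = mass * specific_energy / 1000
= 194 * 3865 / 1000
= 749810 / 1000
= 749.81 MJ


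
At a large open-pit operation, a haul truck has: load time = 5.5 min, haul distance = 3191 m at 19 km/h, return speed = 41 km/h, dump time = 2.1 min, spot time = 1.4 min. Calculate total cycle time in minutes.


23.7466 min

Convert haul speed to m/min: 19 * 1000/60 = 316.6666667 m/min
Haul time = 3191 / 316.6666667 = 10.07684211 min
Convert return speed to m/min: 41 * 1000/60 = 683.3333333 m/min
Return time = 3191 / 683.3333333 = 4.669756098 min
Total cycle time:
= 5.5 + 10.07684211 + 2.1 + 4.669756098 + 1.4
= 23.7466 min


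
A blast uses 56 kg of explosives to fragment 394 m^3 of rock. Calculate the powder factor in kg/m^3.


0.1421 kg/m^3

Powder factor = explosive mass / rock volume
= 56 / 394
= 0.1421 kg/m^3


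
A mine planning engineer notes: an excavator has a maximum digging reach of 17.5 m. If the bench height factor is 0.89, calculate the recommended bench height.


15.575 m

Bench height = reach * factor
= 17.5 * 0.89
= 15.575 m


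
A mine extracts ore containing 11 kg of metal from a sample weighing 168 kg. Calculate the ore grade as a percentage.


Ore grade = (metal mass / ore mass) * 100
= (11 / 168) * 100
= 0.06547619048 * 100
= 6.5476%

6.5476%


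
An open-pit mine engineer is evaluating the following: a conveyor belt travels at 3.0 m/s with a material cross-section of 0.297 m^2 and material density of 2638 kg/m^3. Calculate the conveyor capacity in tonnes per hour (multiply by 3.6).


Volumetric flow = speed * area
= 3.0 * 0.297 = 0.891 m^3/s
Mass flow = volumetric * density
= 0.891 * 2638 = 2350.458 kg/s
Convert to t/h: multiply by 3.6
Capacity = 2350.458 * 3.6
= 8461.6488 t/h

8461.6488 t/h


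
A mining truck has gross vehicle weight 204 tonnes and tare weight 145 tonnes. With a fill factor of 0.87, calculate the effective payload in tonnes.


Maximum payload = gross - tare
= 204 - 145 = 59 tonnes
Effective payload = max payload * fill factor
= 59 * 0.87
= 51.33 tonnes

51.33 tonnes


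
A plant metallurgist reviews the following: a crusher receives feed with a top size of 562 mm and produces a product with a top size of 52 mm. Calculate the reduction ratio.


10.8077

Reduction ratio = feed size / product size
= 562 / 52
= 10.8077


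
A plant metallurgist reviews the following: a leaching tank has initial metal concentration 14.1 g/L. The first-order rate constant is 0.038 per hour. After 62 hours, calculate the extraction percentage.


Compute the exponent:
-k * t = -0.038 * 62 = -2.356
Remaining concentration:
C = 14.1 * exp(-2.356)
= 14.1 * 0.09479866046
= 1.336661112 g/L
Extracted = 14.1 - 1.336661112 = 12.76333889 g/L
Extraction % = 12.76333889 / 14.1 * 100
= 90.5201%

90.5201%


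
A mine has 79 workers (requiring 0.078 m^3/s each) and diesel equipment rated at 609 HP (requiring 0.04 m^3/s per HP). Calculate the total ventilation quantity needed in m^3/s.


30.522 m^3/s

Airflow for workers:
Q_people = 79 * 0.078 = 6.162 m^3/s
Airflow for diesel equipment:
Q_diesel = 609 * 0.04 = 24.36 m^3/s
Total ventilation:
Q_total = 6.162 + 24.36
= 30.522 m^3/s


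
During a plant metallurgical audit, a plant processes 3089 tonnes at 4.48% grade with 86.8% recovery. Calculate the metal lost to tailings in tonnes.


Total metal in feed:
= 3089 * 4.48 / 100 = 138.3872 tonnes
Metal recovered:
= 138.3872 * 86.8 / 100 = 120.1200896 tonnes
Metal lost to tailings:
= 138.3872 - 120.1200896
= 18.2671 tonnes

18.2671 tonnes


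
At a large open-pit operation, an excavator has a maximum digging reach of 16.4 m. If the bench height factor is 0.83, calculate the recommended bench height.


13.612 m

Bench height = reach * factor
= 16.4 * 0.83
= 13.612 m


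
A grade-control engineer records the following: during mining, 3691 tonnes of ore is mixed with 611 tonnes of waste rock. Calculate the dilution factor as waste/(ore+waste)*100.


Total material = ore + waste
= 3691 + 611 = 4302 tonnes
Dilution = waste / total * 100
= 611 / 4302 * 100
= 0.1420269642 * 100
= 14.2027%

14.2027%


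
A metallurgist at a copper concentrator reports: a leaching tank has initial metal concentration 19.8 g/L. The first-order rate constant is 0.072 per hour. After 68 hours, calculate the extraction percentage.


Compute the exponent:
-k * t = -0.072 * 68 = -4.896
Remaining concentration:
C = 19.8 * exp(-4.896)
= 19.8 * 0.007476429055
= 0.1480332953 g/L
Extracted = 19.8 - 0.1480332953 = 19.6519667 g/L
Extraction % = 19.6519667 / 19.8 * 100
= 99.2524%

99.2524%


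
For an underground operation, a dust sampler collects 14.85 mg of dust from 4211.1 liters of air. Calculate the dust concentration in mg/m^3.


3.5264 mg/m^3

Convert liters to m^3: 1 m^3 = 1000 L
Concentration = mass / volume * 1000
= 14.85 / 4211.1 * 1000
= 0.003526394529 * 1000
= 3.5264 mg/m^3


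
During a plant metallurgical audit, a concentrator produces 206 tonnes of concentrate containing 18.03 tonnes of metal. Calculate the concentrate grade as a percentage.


Grade = (metal in concentrate / concentrate mass) * 100
= (18.03 / 206) * 100
= 0.08752427184 * 100
= 8.7524%

8.7524%


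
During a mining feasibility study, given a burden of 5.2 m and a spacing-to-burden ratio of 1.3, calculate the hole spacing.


6.76 m

Spacing = burden * ratio
= 5.2 * 1.3
= 6.76 m


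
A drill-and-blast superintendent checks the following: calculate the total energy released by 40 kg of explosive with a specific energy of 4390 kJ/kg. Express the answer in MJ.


Energy = mass * specific_energy / 1000
= 40 * 4390 / 1000
= 175600 / 1000
= 175.6 MJ

175.6 MJ


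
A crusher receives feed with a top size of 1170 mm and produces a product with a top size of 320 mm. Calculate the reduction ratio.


Reduction ratio = feed size / product size
= 1170 / 320
= 3.6563

3.6563


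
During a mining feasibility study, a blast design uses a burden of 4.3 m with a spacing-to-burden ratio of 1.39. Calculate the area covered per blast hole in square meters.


First, find the spacing:
Spacing = burden * ratio = 4.3 * 1.39
= 5.977 m
Then, calculate the area:
Area = burden * spacing = 4.3 * 5.977
= 25.7011 m^2

25.7011 m^2


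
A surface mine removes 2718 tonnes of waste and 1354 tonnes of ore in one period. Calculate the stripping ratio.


2.0074

Stripping ratio = waste tonnage / ore tonnage
= 2718 / 1354
= 2.0074


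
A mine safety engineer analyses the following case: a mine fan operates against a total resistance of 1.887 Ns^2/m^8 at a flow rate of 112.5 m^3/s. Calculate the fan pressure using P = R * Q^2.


Compute Q^2:
Q^2 = 112.5^2 = 12656.25
Compute pressure:
P = R * Q^2 = 1.887 * 12656.25
= 23882.3438 Pa

23882.3438 Pa


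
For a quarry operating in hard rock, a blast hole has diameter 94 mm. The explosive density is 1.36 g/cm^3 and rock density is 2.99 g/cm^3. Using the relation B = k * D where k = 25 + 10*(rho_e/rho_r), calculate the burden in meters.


2.7776 m

First, compute k:
rho_e / rho_r = 1.36 / 2.99 = 0.4548494983
k = 25 + 10 * 0.4548494983 = 29.54849498
Then, compute burden:
B = k * D / 1000 = 29.54849498 * 94 / 1000
= 2777.558528 / 1000
= 2.7776 m


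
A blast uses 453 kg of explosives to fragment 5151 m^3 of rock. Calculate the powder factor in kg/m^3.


0.0879 kg/m^3

Powder factor = explosive mass / rock volume
= 453 / 5151
= 0.0879 kg/m^3


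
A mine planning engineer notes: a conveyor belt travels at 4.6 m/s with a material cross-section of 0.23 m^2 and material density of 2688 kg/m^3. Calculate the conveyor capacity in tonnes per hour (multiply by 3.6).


10238.0544 t/h

Volumetric flow = speed * area
= 4.6 * 0.23 = 1.058 m^3/s
Mass flow = volumetric * density
= 1.058 * 2688 = 2843.904 kg/s
Convert to t/h: multiply by 3.6
Capacity = 2843.904 * 3.6
= 10238.0544 t/h


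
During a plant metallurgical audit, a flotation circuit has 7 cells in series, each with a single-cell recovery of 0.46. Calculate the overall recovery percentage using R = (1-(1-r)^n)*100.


98.6611%

Complement of single-cell recovery:
1 - r = 1 - 0.46 = 0.54
Raise to power n:
(1 - r)^7 = 0.54^7 = 0.0133892521
Overall recovery:
R = (1 - 0.0133892521) * 100
= 98.6611%


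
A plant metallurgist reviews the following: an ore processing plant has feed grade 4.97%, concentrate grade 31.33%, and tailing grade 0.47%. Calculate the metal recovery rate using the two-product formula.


Using the two-product formula:
R = 100 * c * (f - t) / (f * (c - t))
Numerator = 100 * 31.33 * (4.97 - 0.47)
= 100 * 31.33 * 4.5
= 14098.5
Denominator = 4.97 * (31.33 - 0.47)
= 4.97 * 30.86
= 153.3742
R = 14098.5 / 153.3742
= 91.9222%

91.9222%


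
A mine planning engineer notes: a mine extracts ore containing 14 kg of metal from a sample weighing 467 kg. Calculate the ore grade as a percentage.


2.9979%

Ore grade = (metal mass / ore mass) * 100
= (14 / 467) * 100
= 0.02997858672 * 100
= 2.9979%


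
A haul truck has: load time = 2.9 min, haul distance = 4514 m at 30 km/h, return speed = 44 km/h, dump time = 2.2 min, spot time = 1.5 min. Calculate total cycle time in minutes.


Convert haul speed to m/min: 30 * 1000/60 = 500 m/min
Haul time = 4514 / 500 = 9.028 min
Convert return speed to m/min: 44 * 1000/60 = 733.3333333 m/min
Return time = 4514 / 733.3333333 = 6.155454545 min
Total cycle time:
= 2.9 + 9.028 + 2.2 + 6.155454545 + 1.5
= 21.7835 min

21.7835 min


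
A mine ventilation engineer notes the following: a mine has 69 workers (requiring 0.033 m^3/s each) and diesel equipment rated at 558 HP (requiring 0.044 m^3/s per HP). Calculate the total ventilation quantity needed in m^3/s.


Airflow for workers:
Q_people = 69 * 0.033 = 2.277 m^3/s
Airflow for diesel equipment:
Q_diesel = 558 * 0.044 = 24.552 m^3/s
Total ventilation:
Q_total = 2.277 + 24.552
= 26.829 m^3/s

26.829 m^3/s


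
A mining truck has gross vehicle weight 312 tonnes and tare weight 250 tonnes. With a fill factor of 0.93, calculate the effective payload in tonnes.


Maximum payload = gross - tare
= 312 - 250 = 62 tonnes
Effective payload = max payload * fill factor
= 62 * 0.93
= 57.66 tonnes

57.66 tonnes


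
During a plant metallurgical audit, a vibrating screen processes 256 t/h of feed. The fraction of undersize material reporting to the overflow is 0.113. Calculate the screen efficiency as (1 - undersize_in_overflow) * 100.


88.7%

Screen efficiency = (1 - fraction of undersize in overflow) * 100
= (1 - 0.113) * 100
= 0.887 * 100
= 88.7%


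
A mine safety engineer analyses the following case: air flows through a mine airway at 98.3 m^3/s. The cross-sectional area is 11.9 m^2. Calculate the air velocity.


8.2605 m/s

Velocity = flow rate / cross-sectional area
= 98.3 / 11.9
= 8.2605 m/s


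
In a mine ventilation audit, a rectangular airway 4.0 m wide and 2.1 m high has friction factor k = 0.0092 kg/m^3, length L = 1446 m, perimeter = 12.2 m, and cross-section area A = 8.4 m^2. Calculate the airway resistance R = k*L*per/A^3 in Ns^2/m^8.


Compute the numerator:
k * L * per = 0.0092 * 1446 * 12.2
= 162.29904
Compute the denominator:
A^3 = 8.4^3 = 592.704
Resistance:
R = 162.29904 / 592.704
= 0.2738 Ns^2/m^8

0.2738 Ns^2/m^8


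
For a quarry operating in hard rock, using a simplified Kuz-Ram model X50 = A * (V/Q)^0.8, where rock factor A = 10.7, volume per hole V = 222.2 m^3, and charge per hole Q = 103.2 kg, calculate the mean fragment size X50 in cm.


19.7622 cm

Compute V/Q:
V/Q = 222.2 / 103.2 = 2.153100775
Raise to the power 0.8:
(V/Q)^0.8 = 2.153100775^0.8 = 1.846934466
Multiply by A:
X50 = 10.7 * 1.846934466
= 19.7622 cm


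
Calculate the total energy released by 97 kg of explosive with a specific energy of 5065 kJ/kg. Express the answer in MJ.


491.305 MJ

Energy = mass * specific_energy / 1000
= 97 * 5065 / 1000
= 491305 / 1000
= 491.305 MJ


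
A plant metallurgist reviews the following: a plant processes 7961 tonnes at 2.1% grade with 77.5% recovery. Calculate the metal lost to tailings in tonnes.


Total metal in feed:
= 7961 * 2.1 / 100 = 167.181 tonnes
Metal recovered:
= 167.181 * 77.5 / 100 = 129.565275 tonnes
Metal lost to tailings:
= 167.181 - 129.565275
= 37.6157 tonnes

37.6157 tonnes


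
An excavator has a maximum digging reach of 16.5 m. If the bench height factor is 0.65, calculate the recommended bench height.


10.725 m

Bench height = reach * factor
= 16.5 * 0.65
= 10.725 m


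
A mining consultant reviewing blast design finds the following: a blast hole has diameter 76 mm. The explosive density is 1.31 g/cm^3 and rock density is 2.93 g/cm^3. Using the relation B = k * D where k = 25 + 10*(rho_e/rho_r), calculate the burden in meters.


2.2398 m

First, compute k:
rho_e / rho_r = 1.31 / 2.93 = 0.4470989761
k = 25 + 10 * 0.4470989761 = 29.47098976
Then, compute burden:
B = k * D / 1000 = 29.47098976 * 76 / 1000
= 2239.795222 / 1000
= 2.2398 m


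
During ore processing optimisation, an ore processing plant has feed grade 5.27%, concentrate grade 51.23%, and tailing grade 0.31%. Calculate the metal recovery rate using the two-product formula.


94.6906%

Using the two-product formula:
R = 100 * c * (f - t) / (f * (c - t))
Numerator = 100 * 51.23 * (5.27 - 0.31)
= 100 * 51.23 * 4.96
= 25410.08
Denominator = 5.27 * (51.23 - 0.31)
= 5.27 * 50.92
= 268.3484
R = 25410.08 / 268.3484
= 94.6906%


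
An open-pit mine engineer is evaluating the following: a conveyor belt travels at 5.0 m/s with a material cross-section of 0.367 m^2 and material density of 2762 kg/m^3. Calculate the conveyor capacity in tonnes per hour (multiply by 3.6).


18245.772 t/h

Volumetric flow = speed * area
= 5.0 * 0.367 = 1.835 m^3/s
Mass flow = volumetric * density
= 1.835 * 2762 = 5068.27 kg/s
Convert to t/h: multiply by 3.6
Capacity = 5068.27 * 3.6
= 18245.772 t/h


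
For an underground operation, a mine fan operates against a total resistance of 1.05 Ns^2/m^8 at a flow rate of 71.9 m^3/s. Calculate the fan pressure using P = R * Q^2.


5428.0905 Pa

Compute Q^2:
Q^2 = 71.9^2 = 5169.61
Compute pressure:
P = R * Q^2 = 1.05 * 5169.61
= 5428.0905 Pa


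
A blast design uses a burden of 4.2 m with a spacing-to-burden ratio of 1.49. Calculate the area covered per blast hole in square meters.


26.2836 m^2

First, find the spacing:
Spacing = burden * ratio = 4.2 * 1.49
= 6.258 m
Then, calculate the area:
Area = burden * spacing = 4.2 * 6.258
= 26.2836 m^2


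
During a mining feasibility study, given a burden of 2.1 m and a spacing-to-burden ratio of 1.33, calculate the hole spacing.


2.793 m

Spacing = burden * ratio
= 2.1 * 1.33
= 2.793 m


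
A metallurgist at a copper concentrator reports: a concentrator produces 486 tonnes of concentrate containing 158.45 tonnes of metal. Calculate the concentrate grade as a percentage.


Grade = (metal in concentrate / concentrate mass) * 100
= (158.45 / 486) * 100
= 0.3260288066 * 100
= 32.6029%

32.6029%


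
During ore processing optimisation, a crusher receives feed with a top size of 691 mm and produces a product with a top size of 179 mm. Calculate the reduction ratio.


Reduction ratio = feed size / product size
= 691 / 179
= 3.8603

3.8603


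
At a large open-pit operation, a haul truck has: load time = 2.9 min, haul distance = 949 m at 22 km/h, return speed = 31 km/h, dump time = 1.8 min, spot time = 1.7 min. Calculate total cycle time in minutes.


10.825 min

Convert haul speed to m/min: 22 * 1000/60 = 366.6666667 m/min
Haul time = 949 / 366.6666667 = 2.588181818 min
Convert return speed to m/min: 31 * 1000/60 = 516.6666667 m/min
Return time = 949 / 516.6666667 = 1.836774194 min
Total cycle time:
= 2.9 + 2.588181818 + 1.8 + 1.836774194 + 1.7
= 10.825 min


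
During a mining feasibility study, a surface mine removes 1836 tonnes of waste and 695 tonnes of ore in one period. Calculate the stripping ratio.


Stripping ratio = waste tonnage / ore tonnage
= 1836 / 695
= 2.6417

2.6417


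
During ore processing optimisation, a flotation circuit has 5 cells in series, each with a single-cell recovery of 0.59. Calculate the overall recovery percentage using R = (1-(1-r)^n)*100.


Complement of single-cell recovery:
1 - r = 1 - 0.59 = 0.41
Raise to power n:
(1 - r)^5 = 0.41^5 = 0.0115856201
Overall recovery:
R = (1 - 0.0115856201) * 100
= 98.8414%

98.8414%


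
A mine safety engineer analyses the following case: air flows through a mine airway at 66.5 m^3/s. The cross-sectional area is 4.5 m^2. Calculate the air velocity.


Velocity = flow rate / cross-sectional area
= 66.5 / 4.5
= 14.7778 m/s

14.7778 m/s


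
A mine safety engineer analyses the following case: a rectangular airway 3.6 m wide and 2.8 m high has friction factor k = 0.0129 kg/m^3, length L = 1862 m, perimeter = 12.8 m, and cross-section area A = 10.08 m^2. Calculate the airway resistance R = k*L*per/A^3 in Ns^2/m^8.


Compute the numerator:
k * L * per = 0.0129 * 1862 * 12.8
= 307.45344
Compute the denominator:
A^3 = 10.08^3 = 1024.192512
Resistance:
R = 307.45344 / 1024.192512
= 0.3002 Ns^2/m^8

0.3002 Ns^2/m^8


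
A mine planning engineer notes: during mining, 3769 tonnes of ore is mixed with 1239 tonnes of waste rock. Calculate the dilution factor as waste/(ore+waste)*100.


Total material = ore + waste
= 3769 + 1239 = 5008 tonnes
Dilution = waste / total * 100
= 1239 / 5008 * 100
= 0.2474041534 * 100
= 24.7404%

24.7404%


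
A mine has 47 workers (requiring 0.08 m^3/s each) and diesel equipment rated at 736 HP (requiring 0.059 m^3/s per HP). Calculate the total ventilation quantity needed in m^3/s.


Airflow for workers:
Q_people = 47 * 0.08 = 3.76 m^3/s
Airflow for diesel equipment:
Q_diesel = 736 * 0.059 = 43.424 m^3/s
Total ventilation:
Q_total = 3.76 + 43.424
= 47.184 m^3/s

47.184 m^3/s


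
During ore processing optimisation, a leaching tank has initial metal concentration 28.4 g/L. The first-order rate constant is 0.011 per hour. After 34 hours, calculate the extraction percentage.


31.2023%

Compute the exponent:
-k * t = -0.011 * 34 = -0.374
Remaining concentration:
C = 28.4 * exp(-0.374)
= 28.4 * 0.6879769118
= 19.5385443 g/L
Extracted = 28.4 - 19.5385443 = 8.861455704 g/L
Extraction % = 8.861455704 / 28.4 * 100
= 31.2023%


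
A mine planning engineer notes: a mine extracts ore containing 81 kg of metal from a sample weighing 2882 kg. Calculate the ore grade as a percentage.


2.8105%

Ore grade = (metal mass / ore mass) * 100
= (81 / 2882) * 100
= 0.0281054823 * 100
= 2.8105%


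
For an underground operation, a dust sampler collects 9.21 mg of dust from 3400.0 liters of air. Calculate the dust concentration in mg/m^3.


2.7088 mg/m^3

Convert liters to m^3: 1 m^3 = 1000 L
Concentration = mass / volume * 1000
= 9.21 / 3400.0 * 1000
= 0.002708823529 * 1000
= 2.7088 mg/m^3


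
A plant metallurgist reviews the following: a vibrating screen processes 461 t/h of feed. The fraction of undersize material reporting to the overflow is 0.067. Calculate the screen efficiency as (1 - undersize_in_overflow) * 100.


Screen efficiency = (1 - fraction of undersize in overflow) * 100
= (1 - 0.067) * 100
= 0.933 * 100
= 93.3%

93.3%


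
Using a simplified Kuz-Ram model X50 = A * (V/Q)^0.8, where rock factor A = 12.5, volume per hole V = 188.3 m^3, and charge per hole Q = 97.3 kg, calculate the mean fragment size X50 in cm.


Compute V/Q:
V/Q = 188.3 / 97.3 = 1.935251799
Raise to the power 0.8:
(V/Q)^0.8 = 1.935251799^0.8 = 1.69585995
Multiply by A:
X50 = 12.5 * 1.69585995
= 21.1982 cm

21.1982 cm


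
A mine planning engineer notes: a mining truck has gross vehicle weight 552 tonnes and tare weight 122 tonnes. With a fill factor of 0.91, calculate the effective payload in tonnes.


Maximum payload = gross - tare
= 552 - 122 = 430 tonnes
Effective payload = max payload * fill factor
= 430 * 0.91
= 391.3 tonnes

391.3 tonnes


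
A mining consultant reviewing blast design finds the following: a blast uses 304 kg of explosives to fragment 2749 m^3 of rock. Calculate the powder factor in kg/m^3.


0.1106 kg/m^3

Powder factor = explosive mass / rock volume
= 304 / 2749
= 0.1106 kg/m^3


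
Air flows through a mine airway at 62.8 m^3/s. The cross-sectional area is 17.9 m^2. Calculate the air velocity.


Velocity = flow rate / cross-sectional area
= 62.8 / 17.9
= 3.5084 m/s

3.5084 m/s


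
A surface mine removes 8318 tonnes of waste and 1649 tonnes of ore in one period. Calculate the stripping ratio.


Stripping ratio = waste tonnage / ore tonnage
= 8318 / 1649
= 5.0443

5.0443


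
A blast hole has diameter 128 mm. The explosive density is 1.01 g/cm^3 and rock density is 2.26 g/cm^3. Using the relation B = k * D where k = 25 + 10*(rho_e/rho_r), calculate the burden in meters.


3.772 m

First, compute k:
rho_e / rho_r = 1.01 / 2.26 = 0.4469026549
k = 25 + 10 * 0.4469026549 = 29.46902655
Then, compute burden:
B = k * D / 1000 = 29.46902655 * 128 / 1000
= 3772.035398 / 1000
= 3.772 m


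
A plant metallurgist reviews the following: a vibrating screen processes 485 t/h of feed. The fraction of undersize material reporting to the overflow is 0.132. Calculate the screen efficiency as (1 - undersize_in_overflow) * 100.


86.8%

Screen efficiency = (1 - fraction of undersize in overflow) * 100
= (1 - 0.132) * 100
= 0.868 * 100
= 86.8%


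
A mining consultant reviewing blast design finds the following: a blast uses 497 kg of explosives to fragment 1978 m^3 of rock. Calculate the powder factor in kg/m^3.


0.2513 kg/m^3

Powder factor = explosive mass / rock volume
= 497 / 1978
= 0.2513 kg/m^3


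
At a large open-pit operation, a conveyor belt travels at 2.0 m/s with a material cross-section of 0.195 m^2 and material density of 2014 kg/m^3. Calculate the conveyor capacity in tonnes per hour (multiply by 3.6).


Volumetric flow = speed * area
= 2.0 * 0.195 = 0.39 m^3/s
Mass flow = volumetric * density
= 0.39 * 2014 = 785.46 kg/s
Convert to t/h: multiply by 3.6
Capacity = 785.46 * 3.6
= 2827.656 t/h

2827.656 t/h


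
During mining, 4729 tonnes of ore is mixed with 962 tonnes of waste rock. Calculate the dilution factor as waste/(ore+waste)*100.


16.9039%

Total material = ore + waste
= 4729 + 962 = 5691 tonnes
Dilution = waste / total * 100
= 962 / 5691 * 100
= 0.1690388332 * 100
= 16.9039%


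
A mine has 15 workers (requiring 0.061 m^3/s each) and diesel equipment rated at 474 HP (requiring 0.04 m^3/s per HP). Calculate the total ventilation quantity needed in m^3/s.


19.875 m^3/s

Airflow for workers:
Q_people = 15 * 0.061 = 0.915 m^3/s
Airflow for diesel equipment:
Q_diesel = 474 * 0.04 = 18.96 m^3/s
Total ventilation:
Q_total = 0.915 + 18.96
= 19.875 m^3/s


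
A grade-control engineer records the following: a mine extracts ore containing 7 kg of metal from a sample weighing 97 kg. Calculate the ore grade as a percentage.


Ore grade = (metal mass / ore mass) * 100
= (7 / 97) * 100
= 0.07216494845 * 100
= 7.2165%

7.2165%


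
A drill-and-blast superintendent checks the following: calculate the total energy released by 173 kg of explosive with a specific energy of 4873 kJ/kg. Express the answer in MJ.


Energy = mass * specific_energy / 1000
= 173 * 4873 / 1000
= 843029 / 1000
= 843.029 MJ

843.029 MJ


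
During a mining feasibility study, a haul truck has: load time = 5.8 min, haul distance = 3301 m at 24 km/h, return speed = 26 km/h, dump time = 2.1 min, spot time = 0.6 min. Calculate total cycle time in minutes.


Convert haul speed to m/min: 24 * 1000/60 = 400 m/min
Haul time = 3301 / 400 = 8.2525 min
Convert return speed to m/min: 26 * 1000/60 = 433.3333333 m/min
Return time = 3301 / 433.3333333 = 7.617692308 min
Total cycle time:
= 5.8 + 8.2525 + 2.1 + 7.617692308 + 0.6
= 24.3702 min

24.3702 min


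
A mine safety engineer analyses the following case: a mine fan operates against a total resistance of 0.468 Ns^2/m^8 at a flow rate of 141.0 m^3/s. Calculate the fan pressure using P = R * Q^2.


Compute Q^2:
Q^2 = 141.0^2 = 19881.0
Compute pressure:
P = R * Q^2 = 0.468 * 19881.0
= 9304.308 Pa

9304.308 Pa


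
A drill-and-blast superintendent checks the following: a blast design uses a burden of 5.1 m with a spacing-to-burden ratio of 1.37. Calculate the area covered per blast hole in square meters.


35.6337 m^2

First, find the spacing:
Spacing = burden * ratio = 5.1 * 1.37
= 6.987 m
Then, calculate the area:
Area = burden * spacing = 5.1 * 6.987
= 35.6337 m^2


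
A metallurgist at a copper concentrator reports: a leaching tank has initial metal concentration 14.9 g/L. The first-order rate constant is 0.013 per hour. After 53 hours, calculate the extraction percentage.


Compute the exponent:
-k * t = -0.013 * 53 = -0.689
Remaining concentration:
C = 14.9 * exp(-0.689)
= 14.9 * 0.502077896
= 7.480960651 g/L
Extracted = 14.9 - 7.480960651 = 7.419039349 g/L
Extraction % = 7.419039349 / 14.9 * 100
= 49.7922%

49.7922%


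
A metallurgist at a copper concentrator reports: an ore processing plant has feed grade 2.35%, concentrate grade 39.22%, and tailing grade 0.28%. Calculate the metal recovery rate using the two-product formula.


88.7185%

Using the two-product formula:
R = 100 * c * (f - t) / (f * (c - t))
Numerator = 100 * 39.22 * (2.35 - 0.28)
= 100 * 39.22 * 2.07
= 8118.54
Denominator = 2.35 * (39.22 - 0.28)
= 2.35 * 38.94
= 91.509
R = 8118.54 / 91.509
= 88.7185%


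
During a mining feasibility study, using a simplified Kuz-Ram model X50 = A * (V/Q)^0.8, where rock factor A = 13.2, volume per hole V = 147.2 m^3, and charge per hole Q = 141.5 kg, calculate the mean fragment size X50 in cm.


Compute V/Q:
V/Q = 147.2 / 141.5 = 1.040282686
Raise to the power 0.8:
(V/Q)^0.8 = 1.040282686^0.8 = 1.032098379
Multiply by A:
X50 = 13.2 * 1.032098379
= 13.6237 cm

13.6237 cm


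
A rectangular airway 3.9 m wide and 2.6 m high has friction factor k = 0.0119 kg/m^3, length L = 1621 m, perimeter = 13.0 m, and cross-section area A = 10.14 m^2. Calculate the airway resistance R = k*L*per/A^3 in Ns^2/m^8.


Compute the numerator:
k * L * per = 0.0119 * 1621 * 13.0
= 250.7687
Compute the denominator:
A^3 = 10.14^3 = 1042.590744
Resistance:
R = 250.7687 / 1042.590744
= 0.2405 Ns^2/m^8

0.2405 Ns^2/m^8
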